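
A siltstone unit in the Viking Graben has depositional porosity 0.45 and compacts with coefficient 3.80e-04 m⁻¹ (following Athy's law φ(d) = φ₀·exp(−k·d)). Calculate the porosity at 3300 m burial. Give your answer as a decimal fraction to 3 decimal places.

0.128

Working in km (1 km = 1000 m; k in km⁻¹ = k in m⁻¹ × 1000):
φ = φ₀·exp(−k·d) = 0.45 × exp(−0.38 × 3.3) = 0.45 × exp(−1.254)
  = 0.45 × 0.2854 = 0.1284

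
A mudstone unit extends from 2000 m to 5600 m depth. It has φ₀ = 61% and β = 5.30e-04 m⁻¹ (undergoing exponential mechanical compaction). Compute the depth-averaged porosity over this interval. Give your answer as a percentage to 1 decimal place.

9.4%

Working in km (1 km = 1000 m; β in km⁻¹ = β in m⁻¹ × 1000):
⟨φ⟩ = (1/(d₂−d₁)) ∫ φ₀ e^(−βd) dd = φ₀·(e^(−β·d₁) − e^(−β·d₂)) / (β·(d₂−d₁))
e^(−0.53×2) = 0.3465; e^(−0.53×5.6) = 0.0514
⟨φ⟩ = 0.61 × (0.3465 − 0.0514) / (0.53 × 3.6) = 0.61 × 0.1546 = 0.0943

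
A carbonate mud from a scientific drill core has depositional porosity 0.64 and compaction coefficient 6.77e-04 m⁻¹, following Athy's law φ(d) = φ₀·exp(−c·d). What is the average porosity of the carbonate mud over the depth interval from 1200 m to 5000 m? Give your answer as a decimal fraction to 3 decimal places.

0.102

Working in km (1 km = 1000 m; c in km⁻¹ = c in m⁻¹ × 1000):
⟨φ⟩ = (1/(d₂−d₁)) ∫ φ₀ e^(−cd) dd = φ₀·(e^(−c·d₁) − e^(−c·d₂)) / (c·(d₂−d₁))
e^(−0.677×1.2) = 0.4438; e^(−0.677×5) = 0.0339
⟨φ⟩ = 0.64 × (0.4438 − 0.0339) / (0.677 × 3.8) = 0.64 × 0.1593 = 0.1020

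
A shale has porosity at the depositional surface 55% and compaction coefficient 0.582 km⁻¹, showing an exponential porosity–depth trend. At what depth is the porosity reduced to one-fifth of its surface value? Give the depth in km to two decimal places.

phi/phi₀ = 1/5 ⇒ exp(−c·Z) = 1/5 ⇒ Z = ln(5) / c
Z = 1.6094 / 0.582 = 2.765 km

2.77 km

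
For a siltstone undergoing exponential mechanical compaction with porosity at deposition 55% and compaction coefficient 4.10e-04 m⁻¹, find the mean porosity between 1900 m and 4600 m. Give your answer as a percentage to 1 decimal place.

Working in km (1 km = 1000 m; k in km⁻¹ = k in m⁻¹ × 1000):
⟨n⟩ = (1/(z₂−z₁)) ∫ n₀ e^(−kz) dz = n₀·(e^(−k·z₁) − e^(−k·z₂)) / (k·(z₂−z₁))
e^(−0.41×1.9) = 0.4589; e^(−0.41×4.6) = 0.1517
⟨n⟩ = 0.55 × (0.4589 − 0.1517) / (0.41 × 2.7) = 0.55 × 0.2775 = 0.1526

15.3%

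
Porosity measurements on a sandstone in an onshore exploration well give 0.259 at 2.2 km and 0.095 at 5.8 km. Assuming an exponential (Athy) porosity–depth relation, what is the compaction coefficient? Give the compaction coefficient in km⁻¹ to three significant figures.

Athy: phi(z) = phi₀ e^(−kz) ⇒ phi₁/phi₂ = e^{k(z₂−z₁)} ⇒ k = ln(phi₁/phi₂)/(z₂−z₁)
k = ln(0.259/0.095) / (5.8 − 2.2) = ln(2.726) / 3.6 = 1.0030 / 3.6 = 0.2786 km⁻¹

0.279 km⁻¹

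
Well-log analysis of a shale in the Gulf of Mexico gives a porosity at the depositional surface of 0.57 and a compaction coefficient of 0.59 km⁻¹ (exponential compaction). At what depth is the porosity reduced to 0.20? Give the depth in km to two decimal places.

1.78 km

Invert Athy's law: z = ln(n₀/n) / c
z = ln(0.57/0.2) / 0.59 = ln(2.85) / 0.59 = 1.0473 / 0.59 = 1.775 km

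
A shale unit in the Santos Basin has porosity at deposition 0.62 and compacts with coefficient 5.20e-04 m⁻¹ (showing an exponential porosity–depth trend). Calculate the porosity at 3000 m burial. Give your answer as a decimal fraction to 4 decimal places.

0.1303

Working in km (1 km = 1000 m; c in km⁻¹ = c in m⁻¹ × 1000):
n = n₀·exp(−c·z) = 0.62 × exp(−0.52 × 3) = 0.62 × exp(−1.56)
  = 0.62 × 0.2101 = 0.1303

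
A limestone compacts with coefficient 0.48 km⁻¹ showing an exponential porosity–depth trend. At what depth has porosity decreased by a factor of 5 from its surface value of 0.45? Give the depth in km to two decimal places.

phi/phi₀ = 1/5 ⇒ exp(−k·Z) = 1/5 ⇒ Z = ln(5) / k
Z = 1.6094 / 0.48 = 3.353 km

3.35 km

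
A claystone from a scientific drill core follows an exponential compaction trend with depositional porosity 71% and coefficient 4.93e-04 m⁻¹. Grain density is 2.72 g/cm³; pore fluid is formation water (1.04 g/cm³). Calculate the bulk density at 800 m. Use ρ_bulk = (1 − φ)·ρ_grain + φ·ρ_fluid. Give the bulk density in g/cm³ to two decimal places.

1.92 g/cm³

Working in km (1 km = 1000 m; β in km⁻¹ = β in m⁻¹ × 1000):
Porosity at depth: n = 0.71·exp(−0.493×0.8) = 0.71×0.6741 = 0.4786
Bulk density: ρ_b = (1−n)ρ_g + n·ρ_f = 0.5214×2.72 + 0.4786×1.04
       = 1.418 + 0.498 = 1.916 g/cm³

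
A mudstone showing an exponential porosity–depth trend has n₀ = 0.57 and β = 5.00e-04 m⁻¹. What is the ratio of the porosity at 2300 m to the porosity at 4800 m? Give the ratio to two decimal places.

3.49

Working in km (1 km = 1000 m; β in km⁻¹ = β in m⁻¹ × 1000):
n(d₁)/n(d₂) = e^(−β·d₁)/e^(−β·d₂) = e^{β(d₂−d₁)}
= exp(0.5 × 2.5) = exp(1.25) = 3.4903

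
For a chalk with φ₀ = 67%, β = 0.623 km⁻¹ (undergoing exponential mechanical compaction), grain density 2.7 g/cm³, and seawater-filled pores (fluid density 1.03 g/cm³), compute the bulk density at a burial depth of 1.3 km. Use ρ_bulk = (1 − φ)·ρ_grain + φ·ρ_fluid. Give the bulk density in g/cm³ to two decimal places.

2.20 g/cm³

Porosity at depth: φ = 0.67·exp(−0.623×1.3) = 0.67×0.4449 = 0.2981
Bulk density: ρ_b = (1−φ)ρ_g + φ·ρ_f = 0.7019×2.7 + 0.2981×1.03
       = 1.895 + 0.307 = 2.202 g/cm³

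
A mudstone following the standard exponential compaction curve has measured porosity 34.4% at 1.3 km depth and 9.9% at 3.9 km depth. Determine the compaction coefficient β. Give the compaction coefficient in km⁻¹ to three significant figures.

0.479 km⁻¹

Athy: phi(z) = phi₀ e^(−βz) ⇒ phi₁/phi₂ = e^{β(z₂−z₁)} ⇒ β = ln(phi₁/phi₂)/(z₂−z₁)
β = ln(0.344/0.099) / (3.9 − 1.3) = ln(3.475) / 2.6 = 1.2455 / 2.6 = 0.479 km⁻¹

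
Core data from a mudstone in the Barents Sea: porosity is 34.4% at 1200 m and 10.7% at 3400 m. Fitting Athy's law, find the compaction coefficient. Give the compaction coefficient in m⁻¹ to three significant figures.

0.000531 m⁻¹

Working in km (1 km = 1000 m; k in km⁻¹ = k in m⁻¹ × 1000):
Athy: phi(Z) = phi₀ e^(−kZ) ⇒ phi₁/phi₂ = e^{k(Z₂−Z₁)} ⇒ k = ln(phi₁/phi₂)/(Z₂−Z₁)
k = ln(0.344/0.107) / (3.4 − 1.2) = ln(3.215) / 2.2 = 1.1678 / 2.2 = 0.5308 km⁻¹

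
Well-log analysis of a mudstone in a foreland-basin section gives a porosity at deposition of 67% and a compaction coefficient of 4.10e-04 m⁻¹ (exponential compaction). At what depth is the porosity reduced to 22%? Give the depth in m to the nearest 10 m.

Working in km (1 km = 1000 m; k in km⁻¹ = k in m⁻¹ × 1000):
Invert Athy's law: z = ln(phi₀/phi) / k
z = ln(0.67/0.22) / 0.41 = ln(3.045) / 0.41 = 1.1137 / 0.41 = 2.716 km

2720 m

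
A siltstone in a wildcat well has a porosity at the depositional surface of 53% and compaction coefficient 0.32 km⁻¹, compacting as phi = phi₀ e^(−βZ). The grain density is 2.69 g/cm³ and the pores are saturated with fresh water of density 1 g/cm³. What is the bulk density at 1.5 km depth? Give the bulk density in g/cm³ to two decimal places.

Porosity at depth: phi = 0.53·exp(−0.32×1.5) = 0.53×0.6188 = 0.3280
Bulk density: ρ_b = (1−phi)ρ_g + phi·ρ_f = 0.6720×2.69 + 0.3280×1
       = 1.808 + 0.328 = 2.136 g/cm³

2.14 g/cm³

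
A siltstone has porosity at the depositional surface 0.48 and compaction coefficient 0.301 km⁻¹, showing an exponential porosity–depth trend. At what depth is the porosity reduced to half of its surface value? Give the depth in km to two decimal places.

2.30 km

φ/φ₀ = 1/2 ⇒ exp(−c·z) = 1/2 ⇒ z = ln(2) / c
z = 0.6931 / 0.301 = 2.303 km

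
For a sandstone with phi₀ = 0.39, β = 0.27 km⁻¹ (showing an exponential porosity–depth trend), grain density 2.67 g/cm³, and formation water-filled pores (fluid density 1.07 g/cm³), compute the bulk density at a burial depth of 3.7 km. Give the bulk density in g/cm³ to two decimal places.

Porosity at depth: phi = 0.39·exp(−0.27×3.7) = 0.39×0.3682 = 0.1436
Bulk density: ρ_b = (1−phi)ρ_g + phi·ρ_f = 0.8564×2.67 + 0.1436×1.07
       = 2.287 + 0.154 = 2.440 g/cm³

2.44 g/cm³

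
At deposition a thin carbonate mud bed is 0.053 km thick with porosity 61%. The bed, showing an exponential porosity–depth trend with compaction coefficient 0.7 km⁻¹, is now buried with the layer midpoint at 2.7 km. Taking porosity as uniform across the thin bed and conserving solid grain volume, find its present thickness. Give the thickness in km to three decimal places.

0.023 km

Porosity at 2.7 km: phi = 0.61·exp(−0.7×2.7) = 0.0922
Solid-volume conservation: h(1−phi) = h₀(1−phi₀) ⇒ h = h₀·(1−phi₀)/(1−phi)
h = 0.053 × (1 − 0.61)/(1 − 0.0922) = 0.053 × 0.4296 = 0.0228 km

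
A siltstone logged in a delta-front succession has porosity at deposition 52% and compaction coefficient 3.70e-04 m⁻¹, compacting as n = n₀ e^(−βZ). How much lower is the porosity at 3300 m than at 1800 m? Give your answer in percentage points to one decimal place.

Working in km (1 km = 1000 m; β in km⁻¹ = β in m⁻¹ × 1000):
n(1.8) = 0.52·e^(−0.37×1.8) = 0.2672
n(3.3) = 0.52·e^(−0.37×3.3) = 0.1534
Δn = 0.2672 − 0.1534 = 0.1138

11.4 percentage points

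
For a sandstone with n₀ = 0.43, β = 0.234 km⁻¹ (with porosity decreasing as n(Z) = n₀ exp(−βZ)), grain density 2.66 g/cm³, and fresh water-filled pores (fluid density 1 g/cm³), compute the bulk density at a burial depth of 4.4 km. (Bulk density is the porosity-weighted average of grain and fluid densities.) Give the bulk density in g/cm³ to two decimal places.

Porosity at depth: n = 0.43·exp(−0.234×4.4) = 0.43×0.3571 = 0.1536
Bulk density: ρ_b = (1−n)ρ_g + n·ρ_f = 0.8464×2.66 + 0.1536×1
       = 2.251 + 0.154 = 2.405 g/cm³

2.41 g/cm³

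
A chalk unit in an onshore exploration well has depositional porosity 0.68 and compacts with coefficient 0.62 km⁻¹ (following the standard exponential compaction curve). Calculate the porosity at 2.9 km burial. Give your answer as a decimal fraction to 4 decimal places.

0.1126

φ = φ₀·exp(−k·z) = 0.68 × exp(−0.62 × 2.9) = 0.68 × exp(−1.798)
  = 0.68 × 0.1656 = 0.1126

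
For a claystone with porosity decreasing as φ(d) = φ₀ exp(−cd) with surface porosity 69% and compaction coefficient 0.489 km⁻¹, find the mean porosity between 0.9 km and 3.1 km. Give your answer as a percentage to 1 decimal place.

27.2%

⟨φ⟩ = (1/(d₂−d₁)) ∫ φ₀ e^(−cd) dd = φ₀·(e^(−c·d₁) − e^(−c·d₂)) / (c·(d₂−d₁))
e^(−0.489×0.9) = 0.6440; e^(−0.489×3.1) = 0.2196
⟨φ⟩ = 0.69 × (0.6440 − 0.2196) / (0.489 × 2.2) = 0.69 × 0.3945 = 0.2722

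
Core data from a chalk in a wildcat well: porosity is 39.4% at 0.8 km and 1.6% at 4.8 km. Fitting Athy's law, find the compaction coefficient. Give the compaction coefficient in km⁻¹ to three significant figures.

0.801 km⁻¹

Athy: n(d) = n₀ e^(−cd) ⇒ n₁/n₂ = e^{c(d₂−d₁)} ⇒ c = ln(n₁/n₂)/(d₂−d₁)
c = ln(0.394/0.016) / (4.8 − 0.8) = ln(24.62) / 4 = 3.2038 / 4 = 0.8009 km⁻¹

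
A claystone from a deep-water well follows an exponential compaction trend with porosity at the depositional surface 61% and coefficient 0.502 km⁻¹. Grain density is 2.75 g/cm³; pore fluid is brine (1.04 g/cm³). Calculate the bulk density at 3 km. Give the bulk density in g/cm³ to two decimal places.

Porosity at depth: phi = 0.61·exp(−0.502×3) = 0.61×0.2218 = 0.1353
Bulk density: ρ_b = (1−phi)ρ_g + phi·ρ_f = 0.8647×2.75 + 0.1353×1.04
       = 2.378 + 0.141 = 2.519 g/cm³

2.52 g/cm³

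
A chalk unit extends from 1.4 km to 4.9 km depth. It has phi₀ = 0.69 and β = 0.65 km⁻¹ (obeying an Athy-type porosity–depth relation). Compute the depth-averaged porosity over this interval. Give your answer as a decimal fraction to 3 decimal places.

⟨phi⟩ = (1/(z₂−z₁)) ∫ phi₀ e^(−βz) dz = phi₀·(e^(−β·z₁) − e^(−β·z₂)) / (β·(z₂−z₁))
e^(−0.65×1.4) = 0.4025; e^(−0.65×4.9) = 0.0414
⟨phi⟩ = 0.69 × (0.4025 − 0.0414) / (0.65 × 3.5) = 0.69 × 0.1587 = 0.1095

0.110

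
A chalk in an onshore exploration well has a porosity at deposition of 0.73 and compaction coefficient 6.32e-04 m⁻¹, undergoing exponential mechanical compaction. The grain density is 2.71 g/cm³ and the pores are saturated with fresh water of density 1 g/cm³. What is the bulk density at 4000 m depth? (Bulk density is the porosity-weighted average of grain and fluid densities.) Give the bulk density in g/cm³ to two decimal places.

2.61 g/cm³

Working in km (1 km = 1000 m; β in km⁻¹ = β in m⁻¹ × 1000):
Porosity at depth: phi = 0.73·exp(−0.632×4) = 0.73×0.0798 = 0.0583
Bulk density: ρ_b = (1−phi)ρ_g + phi·ρ_f = 0.9417×2.71 + 0.0583×1
       = 2.552 + 0.058 = 2.610 g/cm³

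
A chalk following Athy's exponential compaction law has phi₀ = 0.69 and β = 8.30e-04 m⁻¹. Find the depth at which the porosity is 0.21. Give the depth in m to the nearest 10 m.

Working in km (1 km = 1000 m; β in km⁻¹ = β in m⁻¹ × 1000):
Invert Athy's law: Z = ln(phi₀/phi) / β
Z = ln(0.69/0.21) / 0.83 = ln(3.286) / 0.83 = 1.1896 / 0.83 = 1.433 km

1430 m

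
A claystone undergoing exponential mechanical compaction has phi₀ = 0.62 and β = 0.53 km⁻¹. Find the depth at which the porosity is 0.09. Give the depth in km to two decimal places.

Invert Athy's law: d = ln(phi₀/phi) / β
d = ln(0.62/0.09) / 0.53 = ln(6.889) / 0.53 = 1.9299 / 0.53 = 3.641 km

3.64 km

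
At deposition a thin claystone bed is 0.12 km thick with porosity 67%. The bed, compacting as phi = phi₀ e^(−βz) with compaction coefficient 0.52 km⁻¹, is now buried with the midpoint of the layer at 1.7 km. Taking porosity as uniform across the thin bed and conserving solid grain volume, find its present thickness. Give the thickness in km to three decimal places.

0.055 km

Porosity at 1.7 km: phi = 0.67·exp(−0.52×1.7) = 0.2768
Solid-volume conservation: h(1−phi) = h₀(1−phi₀) ⇒ h = h₀·(1−phi₀)/(1−phi)
h = 0.12 × (1 − 0.67)/(1 − 0.2768) = 0.12 × 0.4563 = 0.0548 km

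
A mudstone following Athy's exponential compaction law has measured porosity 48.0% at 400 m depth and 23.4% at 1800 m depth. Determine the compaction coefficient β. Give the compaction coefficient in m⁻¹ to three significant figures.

0.000513 m⁻¹

Working in km (1 km = 1000 m; β in km⁻¹ = β in m⁻¹ × 1000):
Athy: n(z) = n₀ e^(−βz) ⇒ n₁/n₂ = e^{β(z₂−z₁)} ⇒ β = ln(n₁/n₂)/(z₂−z₁)
β = ln(0.48/0.234) / (1.8 − 0.4) = ln(2.051) / 1.4 = 0.7185 / 1.4 = 0.5132 km⁻¹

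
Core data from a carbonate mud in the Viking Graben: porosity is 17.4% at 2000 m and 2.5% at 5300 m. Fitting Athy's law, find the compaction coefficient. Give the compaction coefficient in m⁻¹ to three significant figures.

0.000588 m⁻¹

Working in km (1 km = 1000 m; k in km⁻¹ = k in m⁻¹ × 1000):
Athy: n(d) = n₀ e^(−kd) ⇒ n₁/n₂ = e^{k(d₂−d₁)} ⇒ k = ln(n₁/n₂)/(d₂−d₁)
k = ln(0.174/0.025) / (5.3 − 2) = ln(6.96) / 3.3 = 1.9402 / 3.3 = 0.5879 km⁻¹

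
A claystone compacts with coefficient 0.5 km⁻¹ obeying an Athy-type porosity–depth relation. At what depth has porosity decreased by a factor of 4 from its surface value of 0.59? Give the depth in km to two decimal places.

φ/φ₀ = 1/4 ⇒ exp(−c·z) = 1/4 ⇒ z = ln(4) / c
z = 1.3863 / 0.5 = 2.773 km

2.77 km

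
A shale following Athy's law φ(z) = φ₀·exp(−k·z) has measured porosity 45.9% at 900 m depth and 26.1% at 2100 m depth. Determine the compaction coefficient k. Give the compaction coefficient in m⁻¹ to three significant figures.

0.000470 m⁻¹

Working in km (1 km = 1000 m; k in km⁻¹ = k in m⁻¹ × 1000):
Athy: φ(z) = φ₀ e^(−kz) ⇒ φ₁/φ₂ = e^{k(z₂−z₁)} ⇒ k = ln(φ₁/φ₂)/(z₂−z₁)
k = ln(0.459/0.261) / (2.1 − 0.9) = ln(1.759) / 1.2 = 0.5645 / 1.2 = 0.4704 km⁻¹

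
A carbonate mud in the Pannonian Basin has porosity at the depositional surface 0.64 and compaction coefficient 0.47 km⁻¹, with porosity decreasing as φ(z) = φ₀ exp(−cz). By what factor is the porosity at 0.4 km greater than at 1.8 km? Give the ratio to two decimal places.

1.93

φ(z₁)/φ(z₂) = e^(−c·z₁)/e^(−c·z₂) = e^{c(z₂−z₁)}
= exp(0.47 × 1.4) = exp(0.658) = 1.9309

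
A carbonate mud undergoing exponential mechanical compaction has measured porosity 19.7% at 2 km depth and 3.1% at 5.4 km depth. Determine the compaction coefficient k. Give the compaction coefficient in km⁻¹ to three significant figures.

0.544 km⁻¹

Athy: n(d) = n₀ e^(−kd) ⇒ n₁/n₂ = e^{k(d₂−d₁)} ⇒ k = ln(n₁/n₂)/(d₂−d₁)
k = ln(0.197/0.031) / (5.4 − 2) = ln(6.355) / 3.4 = 1.8492 / 3.4 = 0.5439 km⁻¹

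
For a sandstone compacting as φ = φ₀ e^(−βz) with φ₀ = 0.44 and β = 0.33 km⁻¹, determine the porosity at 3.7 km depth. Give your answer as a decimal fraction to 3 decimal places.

0.130

φ = φ₀·exp(−β·z) = 0.44 × exp(−0.33 × 3.7) = 0.44 × exp(−1.221)
  = 0.44 × 0.2949 = 0.1298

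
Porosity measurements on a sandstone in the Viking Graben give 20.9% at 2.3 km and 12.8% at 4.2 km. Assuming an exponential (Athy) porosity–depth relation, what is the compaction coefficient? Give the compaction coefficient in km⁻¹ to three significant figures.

Athy: n(d) = n₀ e^(−cd) ⇒ n₁/n₂ = e^{c(d₂−d₁)} ⇒ c = ln(n₁/n₂)/(d₂−d₁)
c = ln(0.209/0.128) / (4.2 − 2.3) = ln(1.633) / 1.9 = 0.4903 / 1.9 = 0.2581 km⁻¹

0.258 km⁻¹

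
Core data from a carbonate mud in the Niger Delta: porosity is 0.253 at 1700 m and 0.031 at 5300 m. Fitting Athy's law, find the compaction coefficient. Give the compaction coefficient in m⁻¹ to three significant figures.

0.000583 m⁻¹

Working in km (1 km = 1000 m; β in km⁻¹ = β in m⁻¹ × 1000):
Athy: n(Z) = n₀ e^(−βZ) ⇒ n₁/n₂ = e^{β(Z₂−Z₁)} ⇒ β = ln(n₁/n₂)/(Z₂−Z₁)
β = ln(0.253/0.031) / (5.3 − 1.7) = ln(8.161) / 3.6 = 2.0994 / 3.6 = 0.5832 km⁻¹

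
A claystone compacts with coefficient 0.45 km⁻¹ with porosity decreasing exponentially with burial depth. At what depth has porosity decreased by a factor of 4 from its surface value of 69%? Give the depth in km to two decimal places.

n/n₀ = 1/4 ⇒ exp(−c·z) = 1/4 ⇒ z = ln(4) / c
z = 1.3863 / 0.45 = 3.081 km

3.08 km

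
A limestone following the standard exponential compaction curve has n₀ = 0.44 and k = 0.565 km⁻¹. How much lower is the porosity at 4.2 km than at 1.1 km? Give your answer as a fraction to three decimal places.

0.195

n(1.1) = 0.44·e^(−0.565×1.1) = 0.2363
n(4.2) = 0.44·e^(−0.565×4.2) = 0.0410
Δn = 0.2363 − 0.0410 = 0.1953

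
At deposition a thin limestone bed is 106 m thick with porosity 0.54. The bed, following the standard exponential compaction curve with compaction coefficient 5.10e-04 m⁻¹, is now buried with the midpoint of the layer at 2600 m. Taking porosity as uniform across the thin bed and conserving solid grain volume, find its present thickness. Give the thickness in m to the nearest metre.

57 m

Working in km (1 km = 1000 m; k in km⁻¹ = k in m⁻¹ × 1000):
Porosity at 2.6 km: n = 0.54·exp(−0.51×2.6) = 0.1434
Solid-volume conservation: h(1−n) = h₀(1−n₀) ⇒ h = h₀·(1−n₀)/(1−n)
h = 0.106 × (1 − 0.54)/(1 − 0.1434) = 0.106 × 0.5370 = 0.0569 km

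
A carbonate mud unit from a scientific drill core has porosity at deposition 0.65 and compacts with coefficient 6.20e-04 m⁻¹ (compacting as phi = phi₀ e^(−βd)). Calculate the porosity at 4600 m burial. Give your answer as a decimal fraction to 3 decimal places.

0.038

Working in km (1 km = 1000 m; β in km⁻¹ = β in m⁻¹ × 1000):
phi = phi₀·exp(−β·d) = 0.65 × exp(−0.62 × 4.6) = 0.65 × exp(−2.852)
  = 0.65 × 0.0577 = 0.0375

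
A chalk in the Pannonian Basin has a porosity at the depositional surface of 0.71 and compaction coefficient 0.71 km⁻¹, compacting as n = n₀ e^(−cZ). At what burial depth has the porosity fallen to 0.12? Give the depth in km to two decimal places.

Invert Athy's law: Z = ln(n₀/n) / c
Z = ln(0.71/0.12) / 0.71 = ln(5.917) / 0.71 = 1.7778 / 0.71 = 2.504 km

2.50 km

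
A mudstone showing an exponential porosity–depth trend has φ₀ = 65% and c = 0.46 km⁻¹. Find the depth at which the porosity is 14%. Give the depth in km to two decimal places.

3.34 km

Invert Athy's law: Z = ln(φ₀/φ) / c
Z = ln(0.65/0.14) / 0.46 = ln(4.643) / 0.46 = 1.5353 / 0.46 = 3.338 km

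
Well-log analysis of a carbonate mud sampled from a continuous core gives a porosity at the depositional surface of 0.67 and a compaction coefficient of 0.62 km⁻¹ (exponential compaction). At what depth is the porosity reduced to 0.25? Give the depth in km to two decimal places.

1.59 km

Invert Athy's law: d = ln(phi₀/phi) / c
d = ln(0.67/0.25) / 0.62 = ln(2.68) / 0.62 = 0.9858 / 0.62 = 1.590 km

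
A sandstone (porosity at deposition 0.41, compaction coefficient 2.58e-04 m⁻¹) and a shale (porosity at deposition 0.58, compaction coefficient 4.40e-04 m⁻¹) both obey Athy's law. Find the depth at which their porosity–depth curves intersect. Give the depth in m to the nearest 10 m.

1910 m

Working in km (1 km = 1000 m; c in km⁻¹ = c in m⁻¹ × 1000):
Set φ₀ₐ e^(−cₐz) = φ₀ᵦ e^(−cᵦz) ⇒ ln(φ₀ₐ/φ₀ᵦ) = (cₐ − cᵦ)·z
z = ln(0.41/0.58) / (0.258 − 0.44) = -0.3469 / -0.182 = 1.906 km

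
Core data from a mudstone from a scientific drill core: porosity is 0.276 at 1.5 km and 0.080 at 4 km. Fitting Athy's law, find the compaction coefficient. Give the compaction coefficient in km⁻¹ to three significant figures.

Athy: φ(d) = φ₀ e^(−βd) ⇒ φ₁/φ₂ = e^{β(d₂−d₁)} ⇒ β = ln(φ₁/φ₂)/(d₂−d₁)
β = ln(0.276/0.08) / (4 − 1.5) = ln(3.45) / 2.5 = 1.2384 / 2.5 = 0.4953 km⁻¹

0.495 km⁻¹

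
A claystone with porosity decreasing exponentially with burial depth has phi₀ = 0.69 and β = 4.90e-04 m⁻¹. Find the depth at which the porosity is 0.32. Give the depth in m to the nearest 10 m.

Working in km (1 km = 1000 m; β in km⁻¹ = β in m⁻¹ × 1000):
Invert Athy's law: z = ln(phi₀/phi) / β
z = ln(0.69/0.32) / 0.49 = ln(2.156) / 0.49 = 0.7684 / 0.49 = 1.568 km

1570 m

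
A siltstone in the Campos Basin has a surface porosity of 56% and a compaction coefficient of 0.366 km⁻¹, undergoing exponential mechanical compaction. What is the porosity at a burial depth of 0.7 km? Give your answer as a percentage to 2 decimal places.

φ = φ₀·exp(−k·z) = 0.56 × exp(−0.366 × 0.7) = 0.56 × exp(−0.2562)
  = 0.56 × 0.7740 = 0.4334

43.34%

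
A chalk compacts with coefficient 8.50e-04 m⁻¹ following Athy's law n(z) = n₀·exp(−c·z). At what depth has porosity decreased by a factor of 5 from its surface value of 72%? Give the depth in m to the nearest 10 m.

Working in km (1 km = 1000 m; c in km⁻¹ = c in m⁻¹ × 1000):
n/n₀ = 1/5 ⇒ exp(−c·z) = 1/5 ⇒ z = ln(5) / c
z = 1.6094 / 0.85 = 1.893 km

1890 m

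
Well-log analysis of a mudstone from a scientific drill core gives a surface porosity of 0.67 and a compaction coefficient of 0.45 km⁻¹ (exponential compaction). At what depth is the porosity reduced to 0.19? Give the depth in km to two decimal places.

Invert Athy's law: Z = ln(n₀/n) / β
Z = ln(0.67/0.19) / 0.45 = ln(3.526) / 0.45 = 1.2603 / 0.45 = 2.801 km

2.80 km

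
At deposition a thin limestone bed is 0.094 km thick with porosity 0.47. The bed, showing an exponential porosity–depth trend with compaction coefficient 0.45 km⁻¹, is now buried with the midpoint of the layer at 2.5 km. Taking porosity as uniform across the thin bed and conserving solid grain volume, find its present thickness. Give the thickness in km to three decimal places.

0.059 km

Porosity at 2.5 km: phi = 0.47·exp(−0.45×2.5) = 0.1526
Solid-volume conservation: h(1−phi) = h₀(1−phi₀) ⇒ h = h₀·(1−phi₀)/(1−phi)
h = 0.094 × (1 − 0.47)/(1 − 0.1526) = 0.094 × 0.6254 = 0.0588 km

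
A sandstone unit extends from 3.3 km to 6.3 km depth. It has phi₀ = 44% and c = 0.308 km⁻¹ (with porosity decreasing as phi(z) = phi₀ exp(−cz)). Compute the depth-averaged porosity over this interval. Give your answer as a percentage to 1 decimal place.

10.4%

⟨phi⟩ = (1/(z₂−z₁)) ∫ phi₀ e^(−cz) dz = phi₀·(e^(−c·z₁) − e^(−c·z₂)) / (c·(z₂−z₁))
e^(−0.308×3.3) = 0.3619; e^(−0.308×6.3) = 0.1436
⟨phi⟩ = 0.44 × (0.3619 − 0.1436) / (0.308 × 3) = 0.44 × 0.2362 = 0.1039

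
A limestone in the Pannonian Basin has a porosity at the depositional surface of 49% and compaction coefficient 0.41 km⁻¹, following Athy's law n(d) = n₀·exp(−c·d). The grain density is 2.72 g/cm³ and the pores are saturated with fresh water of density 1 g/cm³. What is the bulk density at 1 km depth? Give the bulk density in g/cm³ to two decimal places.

2.16 g/cm³

Porosity at depth: n = 0.49·exp(−0.41×1) = 0.49×0.6637 = 0.3252
Bulk density: ρ_b = (1−n)ρ_g + n·ρ_f = 0.6748×2.72 + 0.3252×1
       = 1.835 + 0.325 = 2.161 g/cm³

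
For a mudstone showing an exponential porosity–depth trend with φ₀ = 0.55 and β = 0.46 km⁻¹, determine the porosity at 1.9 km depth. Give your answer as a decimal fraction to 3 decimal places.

φ = φ₀·exp(−β·z) = 0.55 × exp(−0.46 × 1.9) = 0.55 × exp(−0.874)
  = 0.55 × 0.4173 = 0.2295

0.230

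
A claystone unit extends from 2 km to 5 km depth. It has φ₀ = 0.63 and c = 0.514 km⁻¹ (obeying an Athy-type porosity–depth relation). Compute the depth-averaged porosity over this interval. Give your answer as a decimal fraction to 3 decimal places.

0.115

⟨φ⟩ = (1/(Z₂−Z₁)) ∫ φ₀ e^(−cZ) dZ = φ₀·(e^(−c·Z₁) − e^(−c·Z₂)) / (c·(Z₂−Z₁))
e^(−0.514×2) = 0.3577; e^(−0.514×5) = 0.0765
⟨φ⟩ = 0.63 × (0.3577 − 0.0765) / (0.514 × 3) = 0.63 × 0.1824 = 0.1149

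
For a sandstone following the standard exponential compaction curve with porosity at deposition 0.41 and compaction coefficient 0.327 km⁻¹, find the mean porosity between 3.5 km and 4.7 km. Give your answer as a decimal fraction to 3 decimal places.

⟨phi⟩ = (1/(z₂−z₁)) ∫ phi₀ e^(−cz) dz = phi₀·(e^(−c·z₁) − e^(−c·z₂)) / (c·(z₂−z₁))
e^(−0.327×3.5) = 0.3184; e^(−0.327×4.7) = 0.2150
⟨phi⟩ = 0.41 × (0.3184 − 0.2150) / (0.327 × 1.2) = 0.41 × 0.2633 = 0.1080

0.108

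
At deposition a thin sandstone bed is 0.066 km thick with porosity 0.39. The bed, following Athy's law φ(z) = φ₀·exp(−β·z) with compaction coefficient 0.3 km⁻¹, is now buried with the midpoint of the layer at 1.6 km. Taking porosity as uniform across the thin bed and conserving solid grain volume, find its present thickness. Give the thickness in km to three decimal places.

0.053 km

Porosity at 1.6 km: φ = 0.39·exp(−0.3×1.6) = 0.2413
Solid-volume conservation: h(1−φ) = h₀(1−φ₀) ⇒ h = h₀·(1−φ₀)/(1−φ)
h = 0.066 × (1 − 0.39)/(1 − 0.2413) = 0.066 × 0.8040 = 0.0531 km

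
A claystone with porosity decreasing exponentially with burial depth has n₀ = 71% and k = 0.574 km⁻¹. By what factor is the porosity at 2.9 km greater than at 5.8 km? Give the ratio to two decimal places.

5.28

n(Z₁)/n(Z₂) = e^(−k·Z₁)/e^(−k·Z₂) = e^{k(Z₂−Z₁)}
= exp(0.574 × 2.9) = exp(1.665) = 5.2836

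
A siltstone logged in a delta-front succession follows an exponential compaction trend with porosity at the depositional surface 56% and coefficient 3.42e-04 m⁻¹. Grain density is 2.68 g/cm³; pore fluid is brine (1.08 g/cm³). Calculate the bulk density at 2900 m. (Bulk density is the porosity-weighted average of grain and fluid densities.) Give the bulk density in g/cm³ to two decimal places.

2.35 g/cm³

Working in km (1 km = 1000 m; c in km⁻¹ = c in m⁻¹ × 1000):
Porosity at depth: phi = 0.56·exp(−0.342×2.9) = 0.56×0.3709 = 0.2077
Bulk density: ρ_b = (1−phi)ρ_g + phi·ρ_f = 0.7923×2.68 + 0.2077×1.08
       = 2.123 + 0.224 = 2.348 g/cm³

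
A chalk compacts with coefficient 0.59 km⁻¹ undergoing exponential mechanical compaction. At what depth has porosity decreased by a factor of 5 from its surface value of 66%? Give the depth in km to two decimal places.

2.73 km

phi/phi₀ = 1/5 ⇒ exp(−β·d) = 1/5 ⇒ d = ln(5) / β
d = 1.6094 / 0.59 = 2.728 km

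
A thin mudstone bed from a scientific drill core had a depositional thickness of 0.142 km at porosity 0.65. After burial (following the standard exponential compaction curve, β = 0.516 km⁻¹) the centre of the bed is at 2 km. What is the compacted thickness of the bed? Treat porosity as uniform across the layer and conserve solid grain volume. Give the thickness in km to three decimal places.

Porosity at 2 km: n = 0.65·exp(−0.516×2) = 0.2316
Solid-volume conservation: h(1−n) = h₀(1−n₀) ⇒ h = h₀·(1−n₀)/(1−n)
h = 0.142 × (1 − 0.65)/(1 − 0.2316) = 0.142 × 0.4555 = 0.0647 km

0.065 km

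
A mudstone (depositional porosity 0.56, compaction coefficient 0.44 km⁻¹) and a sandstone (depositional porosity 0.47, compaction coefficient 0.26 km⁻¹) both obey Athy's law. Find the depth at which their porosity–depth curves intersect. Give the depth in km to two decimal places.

0.97 km

Set phi₀ₐ e^(−βₐz) = phi₀ᵦ e^(−βᵦz) ⇒ ln(phi₀ₐ/phi₀ᵦ) = (βₐ − βᵦ)·z
z = ln(0.56/0.47) / (0.44 − 0.26) = 0.1752 / 0.18 = 0.973 km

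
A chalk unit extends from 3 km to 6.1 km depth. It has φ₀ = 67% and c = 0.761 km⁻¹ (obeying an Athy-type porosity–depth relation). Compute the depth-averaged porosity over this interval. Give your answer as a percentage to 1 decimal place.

2.6%

⟨φ⟩ = (1/(z₂−z₁)) ∫ φ₀ e^(−cz) dz = φ₀·(e^(−c·z₁) − e^(−c·z₂)) / (c·(z₂−z₁))
e^(−0.761×3) = 0.1020; e^(−0.761×6.1) = 0.0096
⟨φ⟩ = 0.67 × (0.1020 − 0.0096) / (0.761 × 3.1) = 0.67 × 0.0391 = 0.0262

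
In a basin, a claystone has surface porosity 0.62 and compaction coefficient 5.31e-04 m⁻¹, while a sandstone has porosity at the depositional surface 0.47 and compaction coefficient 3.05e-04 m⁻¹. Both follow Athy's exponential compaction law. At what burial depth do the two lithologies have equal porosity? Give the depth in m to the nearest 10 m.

Working in km (1 km = 1000 m; c in km⁻¹ = c in m⁻¹ × 1000):
Set phi₀ₐ e^(−cₐZ) = phi₀ᵦ e^(−cᵦZ) ⇒ ln(phi₀ₐ/phi₀ᵦ) = (cₐ − cᵦ)·Z
Z = ln(0.62/0.47) / (0.531 − 0.305) = 0.2770 / 0.226 = 1.226 km

1230 m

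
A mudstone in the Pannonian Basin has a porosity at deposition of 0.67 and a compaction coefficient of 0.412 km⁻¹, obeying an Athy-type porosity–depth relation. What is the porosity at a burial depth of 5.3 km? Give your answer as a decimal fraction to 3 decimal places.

phi = phi₀·exp(−c·z) = 0.67 × exp(−0.412 × 5.3) = 0.67 × exp(−2.184)
  = 0.67 × 0.1126 = 0.0755

0.075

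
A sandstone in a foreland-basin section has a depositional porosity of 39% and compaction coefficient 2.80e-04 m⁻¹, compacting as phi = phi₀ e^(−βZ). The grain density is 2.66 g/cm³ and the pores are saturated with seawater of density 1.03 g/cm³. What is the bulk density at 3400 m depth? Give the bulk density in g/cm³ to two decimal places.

Working in km (1 km = 1000 m; β in km⁻¹ = β in m⁻¹ × 1000):
Porosity at depth: phi = 0.39·exp(−0.28×3.4) = 0.39×0.3860 = 0.1505
Bulk density: ρ_b = (1−phi)ρ_g + phi·ρ_f = 0.8495×2.66 + 0.1505×1.03
       = 2.260 + 0.155 = 2.415 g/cm³

2.41 g/cm³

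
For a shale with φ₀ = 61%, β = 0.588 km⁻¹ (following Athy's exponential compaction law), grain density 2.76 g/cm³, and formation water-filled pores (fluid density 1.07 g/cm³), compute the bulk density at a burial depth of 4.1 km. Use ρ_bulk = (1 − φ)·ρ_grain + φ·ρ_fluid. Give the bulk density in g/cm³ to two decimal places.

2.67 g/cm³

Porosity at depth: φ = 0.61·exp(−0.588×4.1) = 0.61×0.0897 = 0.0547
Bulk density: ρ_b = (1−φ)ρ_g + φ·ρ_f = 0.9453×2.76 + 0.0547×1.07
       = 2.609 + 0.059 = 2.667 g/cm³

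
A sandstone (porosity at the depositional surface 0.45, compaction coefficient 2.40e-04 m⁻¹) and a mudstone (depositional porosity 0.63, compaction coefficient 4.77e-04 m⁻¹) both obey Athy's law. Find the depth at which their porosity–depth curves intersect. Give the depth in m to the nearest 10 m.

1420 m

Working in km (1 km = 1000 m; c in km⁻¹ = c in m⁻¹ × 1000):
Set phi₀ₐ e^(−cₐZ) = phi₀ᵦ e^(−cᵦZ) ⇒ ln(phi₀ₐ/phi₀ᵦ) = (cₐ − cᵦ)·Z
Z = ln(0.45/0.63) / (0.24 − 0.477) = -0.3365 / -0.237 = 1.420 km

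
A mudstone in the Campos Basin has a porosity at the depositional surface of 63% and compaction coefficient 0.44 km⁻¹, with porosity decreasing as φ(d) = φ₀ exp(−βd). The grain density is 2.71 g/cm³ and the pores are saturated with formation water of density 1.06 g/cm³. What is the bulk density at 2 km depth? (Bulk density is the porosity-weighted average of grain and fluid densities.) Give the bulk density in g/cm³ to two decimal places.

Porosity at depth: φ = 0.63·exp(−0.44×2) = 0.63×0.4148 = 0.2613
Bulk density: ρ_b = (1−φ)ρ_g + φ·ρ_f = 0.7387×2.71 + 0.2613×1.06
       = 2.002 + 0.277 = 2.279 g/cm³

2.28 g/cm³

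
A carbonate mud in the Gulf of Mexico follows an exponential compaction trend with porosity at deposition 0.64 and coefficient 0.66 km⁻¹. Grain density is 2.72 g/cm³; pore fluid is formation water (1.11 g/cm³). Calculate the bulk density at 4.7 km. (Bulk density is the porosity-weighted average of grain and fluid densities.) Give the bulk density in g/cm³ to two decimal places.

Porosity at depth: n = 0.64·exp(−0.66×4.7) = 0.64×0.0450 = 0.0288
Bulk density: ρ_b = (1−n)ρ_g + n·ρ_f = 0.9712×2.72 + 0.0288×1.11
       = 2.642 + 0.032 = 2.674 g/cm³

2.67 g/cm³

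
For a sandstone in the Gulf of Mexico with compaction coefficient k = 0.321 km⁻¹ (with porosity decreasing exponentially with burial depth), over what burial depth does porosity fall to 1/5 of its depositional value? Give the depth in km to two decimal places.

phi/phi₀ = 1/5 ⇒ exp(−k·z) = 1/5 ⇒ z = ln(5) / k
z = 1.6094 / 0.321 = 5.014 km

5.01 km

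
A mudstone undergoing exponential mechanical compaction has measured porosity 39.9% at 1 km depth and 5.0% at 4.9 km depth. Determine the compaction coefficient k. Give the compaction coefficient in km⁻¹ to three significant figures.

Athy: phi(Z) = phi₀ e^(−kZ) ⇒ phi₁/phi₂ = e^{k(Z₂−Z₁)} ⇒ k = ln(phi₁/phi₂)/(Z₂−Z₁)
k = ln(0.399/0.05) / (4.9 − 1) = ln(7.98) / 3.9 = 2.0769 / 3.9 = 0.5325 km⁻¹

0.533 km⁻¹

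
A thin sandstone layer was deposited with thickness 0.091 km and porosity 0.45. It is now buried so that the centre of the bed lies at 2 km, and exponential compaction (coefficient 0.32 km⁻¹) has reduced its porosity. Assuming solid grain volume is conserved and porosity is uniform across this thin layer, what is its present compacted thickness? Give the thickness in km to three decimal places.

Porosity at 2 km: φ = 0.45·exp(−0.32×2) = 0.2373
Solid-volume conservation: h(1−φ) = h₀(1−φ₀) ⇒ h = h₀·(1−φ₀)/(1−φ)
h = 0.091 × (1 − 0.45)/(1 − 0.2373) = 0.091 × 0.7211 = 0.0656 km

0.066 km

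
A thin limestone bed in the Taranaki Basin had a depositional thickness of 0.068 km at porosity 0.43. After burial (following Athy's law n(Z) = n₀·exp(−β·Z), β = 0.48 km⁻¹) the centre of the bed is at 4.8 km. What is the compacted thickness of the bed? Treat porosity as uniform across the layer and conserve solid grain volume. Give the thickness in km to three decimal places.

0.040 km

Porosity at 4.8 km: n = 0.43·exp(−0.48×4.8) = 0.0429
Solid-volume conservation: h(1−n) = h₀(1−n₀) ⇒ h = h₀·(1−n₀)/(1−n)
h = 0.068 × (1 − 0.43)/(1 − 0.0429) = 0.068 × 0.5956 = 0.0405 km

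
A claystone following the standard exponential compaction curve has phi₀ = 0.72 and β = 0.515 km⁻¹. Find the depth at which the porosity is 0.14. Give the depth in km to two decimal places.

Invert Athy's law: Z = ln(phi₀/phi) / β
Z = ln(0.72/0.14) / 0.515 = ln(5.143) / 0.515 = 1.6376 / 0.515 = 3.180 km

3.18 km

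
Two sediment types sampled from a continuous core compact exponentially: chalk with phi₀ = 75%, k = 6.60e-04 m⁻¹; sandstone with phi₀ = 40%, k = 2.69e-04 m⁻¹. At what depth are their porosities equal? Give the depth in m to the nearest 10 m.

Working in km (1 km = 1000 m; k in km⁻¹ = k in m⁻¹ × 1000):
Set phi₀ₐ e^(−kₐz) = phi₀ᵦ e^(−kᵦz) ⇒ ln(phi₀ₐ/phi₀ᵦ) = (kₐ − kᵦ)·z
z = ln(0.75/0.4) / (0.66 − 0.269) = 0.6286 / 0.391 = 1.608 km

1610 m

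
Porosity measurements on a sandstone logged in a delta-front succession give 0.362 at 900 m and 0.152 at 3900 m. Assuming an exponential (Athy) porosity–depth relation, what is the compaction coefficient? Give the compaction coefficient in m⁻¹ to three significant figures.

Working in km (1 km = 1000 m; c in km⁻¹ = c in m⁻¹ × 1000):
Athy: n(z) = n₀ e^(−cz) ⇒ n₁/n₂ = e^{c(z₂−z₁)} ⇒ c = ln(n₁/n₂)/(z₂−z₁)
c = ln(0.362/0.152) / (3.9 − 0.9) = ln(2.382) / 3 = 0.8678 / 3 = 0.2893 km⁻¹

0.000289 m⁻¹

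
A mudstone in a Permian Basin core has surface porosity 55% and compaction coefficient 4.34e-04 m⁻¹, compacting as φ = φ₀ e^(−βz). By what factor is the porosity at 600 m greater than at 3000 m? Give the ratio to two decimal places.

Working in km (1 km = 1000 m; β in km⁻¹ = β in m⁻¹ × 1000):
φ(z₁)/φ(z₂) = e^(−β·z₁)/e^(−β·z₂) = e^{β(z₂−z₁)}
= exp(0.434 × 2.4) = exp(1.042) = 2.8337

2.83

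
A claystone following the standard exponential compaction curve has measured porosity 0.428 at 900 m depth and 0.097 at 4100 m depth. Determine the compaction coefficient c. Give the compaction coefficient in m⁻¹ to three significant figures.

Working in km (1 km = 1000 m; c in km⁻¹ = c in m⁻¹ × 1000):
Athy: phi(Z) = phi₀ e^(−cZ) ⇒ phi₁/phi₂ = e^{c(Z₂−Z₁)} ⇒ c = ln(phi₁/phi₂)/(Z₂−Z₁)
c = ln(0.428/0.097) / (4.1 − 0.9) = ln(4.412) / 3.2 = 1.4844 / 3.2 = 0.4639 km⁻¹

0.000464 m⁻¹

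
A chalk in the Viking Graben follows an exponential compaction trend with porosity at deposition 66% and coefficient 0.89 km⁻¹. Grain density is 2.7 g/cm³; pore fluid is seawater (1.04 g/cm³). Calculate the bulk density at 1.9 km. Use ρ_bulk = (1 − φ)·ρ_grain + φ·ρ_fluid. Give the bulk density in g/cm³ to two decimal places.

Porosity at depth: phi = 0.66·exp(−0.89×1.9) = 0.66×0.1843 = 0.1217
Bulk density: ρ_b = (1−phi)ρ_g + phi·ρ_f = 0.8783×2.7 + 0.1217×1.04
       = 2.372 + 0.127 = 2.498 g/cm³

2.50 g/cm³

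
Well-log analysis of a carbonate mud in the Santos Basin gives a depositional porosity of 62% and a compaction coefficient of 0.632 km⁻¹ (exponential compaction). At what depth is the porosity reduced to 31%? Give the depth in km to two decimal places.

Invert Athy's law: z = ln(n₀/n) / c
z = ln(0.62/0.31) / 0.632 = ln(2) / 0.632 = 0.6931 / 0.632 = 1.097 km

1.10 km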